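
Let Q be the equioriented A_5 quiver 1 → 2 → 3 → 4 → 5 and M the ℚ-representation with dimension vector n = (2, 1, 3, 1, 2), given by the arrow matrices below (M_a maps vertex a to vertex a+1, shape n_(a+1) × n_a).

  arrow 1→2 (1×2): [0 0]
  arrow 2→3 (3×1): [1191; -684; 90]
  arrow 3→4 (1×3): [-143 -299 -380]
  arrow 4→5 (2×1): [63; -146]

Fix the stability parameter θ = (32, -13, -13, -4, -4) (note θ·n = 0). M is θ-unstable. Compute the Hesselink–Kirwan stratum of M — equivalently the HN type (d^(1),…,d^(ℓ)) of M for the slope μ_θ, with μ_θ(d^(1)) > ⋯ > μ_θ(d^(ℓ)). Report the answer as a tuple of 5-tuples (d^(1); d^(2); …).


Via rank(M_{q-1}∘⋯∘M_p): M ≅ I[1,1]^2, I[2,5], I[3,3]^2, I[5,5].
μ_θ-semistable layers: μ^(1)=32; μ^(2)=-4; μ^(3)=-13

((2, 0, 0, 0, 0); (0, 0, 0, 1, 2); (0, 1, 3, 0, 0))


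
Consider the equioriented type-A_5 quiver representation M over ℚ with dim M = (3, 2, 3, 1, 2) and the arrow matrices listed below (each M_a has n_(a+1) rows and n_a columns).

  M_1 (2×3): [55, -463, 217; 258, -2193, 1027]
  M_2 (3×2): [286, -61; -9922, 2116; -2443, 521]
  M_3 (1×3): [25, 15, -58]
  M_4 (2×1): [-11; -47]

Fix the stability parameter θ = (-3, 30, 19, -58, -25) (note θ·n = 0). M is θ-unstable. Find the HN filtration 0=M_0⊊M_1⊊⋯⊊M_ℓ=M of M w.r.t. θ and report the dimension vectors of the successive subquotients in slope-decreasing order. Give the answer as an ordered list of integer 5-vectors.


Interval decomposition of M: I[1,1], I[1,3], I[1,5], I[3,3], I[5,5].
HN type (ℓ=5): μ^(1)=49/2; μ^(2)=19; μ^(3)=-3; μ^(4)=-37/5; μ^(5)=-25

((0, 1, 1, 0, 0); (0, 0, 1, 0, 0); (2, 0, 0, 0, 0); (1, 1, 1, 1, 1); (0, 0, 0, 0, 1))


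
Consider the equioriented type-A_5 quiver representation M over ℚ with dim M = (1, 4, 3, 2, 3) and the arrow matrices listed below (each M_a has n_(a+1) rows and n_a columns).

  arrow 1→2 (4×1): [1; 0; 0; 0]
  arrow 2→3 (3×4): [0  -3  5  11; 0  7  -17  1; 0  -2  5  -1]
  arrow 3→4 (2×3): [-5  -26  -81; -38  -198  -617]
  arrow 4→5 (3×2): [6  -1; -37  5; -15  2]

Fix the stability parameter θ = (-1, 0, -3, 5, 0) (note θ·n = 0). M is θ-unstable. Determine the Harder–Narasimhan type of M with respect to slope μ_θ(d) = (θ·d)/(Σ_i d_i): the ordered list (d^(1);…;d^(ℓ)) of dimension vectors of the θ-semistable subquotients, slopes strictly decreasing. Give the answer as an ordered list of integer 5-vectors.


Barcode: M ≅ I[1,2], I[2,2], I[2,5]^2, I[3,3], I[5,5]. HN layers by μ_θ (5 steps, strictly decreasing):
  μ^(1)=5/2; μ^(2)=0; μ^(3)=-1; μ^(4)=-3/2; μ^(5)=-3

((0, 0, 0, 2, 2); (0, 2, 0, 0, 1); (1, 0, 0, 0, 0); (0, 2, 2, 0, 0); (0, 0, 1, 0, 0))


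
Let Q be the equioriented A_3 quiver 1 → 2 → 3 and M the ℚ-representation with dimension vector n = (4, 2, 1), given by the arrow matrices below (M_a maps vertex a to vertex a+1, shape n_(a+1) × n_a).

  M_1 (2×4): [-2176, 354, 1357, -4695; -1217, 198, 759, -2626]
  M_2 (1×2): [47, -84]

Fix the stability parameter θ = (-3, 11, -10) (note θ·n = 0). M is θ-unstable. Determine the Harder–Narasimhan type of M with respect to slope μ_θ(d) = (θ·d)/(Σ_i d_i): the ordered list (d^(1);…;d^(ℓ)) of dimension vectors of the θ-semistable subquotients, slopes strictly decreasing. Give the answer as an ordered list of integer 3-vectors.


Interval decomposition of M: I[1,1]^2, I[1,2], I[1,3].
HN type (ℓ=3): μ^(1)=11; μ^(2)=1/2; μ^(3)=-3

((0, 1, 0); (0, 1, 1); (4, 0, 0))


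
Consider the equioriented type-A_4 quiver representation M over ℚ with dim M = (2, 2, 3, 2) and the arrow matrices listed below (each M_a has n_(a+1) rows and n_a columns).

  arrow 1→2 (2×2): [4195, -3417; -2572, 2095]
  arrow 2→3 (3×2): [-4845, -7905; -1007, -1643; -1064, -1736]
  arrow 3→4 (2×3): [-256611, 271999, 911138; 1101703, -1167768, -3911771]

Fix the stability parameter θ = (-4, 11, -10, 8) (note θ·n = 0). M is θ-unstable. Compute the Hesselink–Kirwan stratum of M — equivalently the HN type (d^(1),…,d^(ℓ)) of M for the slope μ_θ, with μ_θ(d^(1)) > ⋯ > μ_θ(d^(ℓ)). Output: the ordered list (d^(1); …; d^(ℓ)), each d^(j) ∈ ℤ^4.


Interval decomposition of M: I[1,2], I[1,4], I[3,3], I[3,4].
HN type (ℓ=5): μ^(1)=11; μ^(2)=8; μ^(3)=1/2; μ^(4)=-4; μ^(5)=-10

((0, 1, 0, 0); (0, 0, 0, 2); (0, 1, 1, 0); (2, 0, 0, 0); (0, 0, 2, 0))


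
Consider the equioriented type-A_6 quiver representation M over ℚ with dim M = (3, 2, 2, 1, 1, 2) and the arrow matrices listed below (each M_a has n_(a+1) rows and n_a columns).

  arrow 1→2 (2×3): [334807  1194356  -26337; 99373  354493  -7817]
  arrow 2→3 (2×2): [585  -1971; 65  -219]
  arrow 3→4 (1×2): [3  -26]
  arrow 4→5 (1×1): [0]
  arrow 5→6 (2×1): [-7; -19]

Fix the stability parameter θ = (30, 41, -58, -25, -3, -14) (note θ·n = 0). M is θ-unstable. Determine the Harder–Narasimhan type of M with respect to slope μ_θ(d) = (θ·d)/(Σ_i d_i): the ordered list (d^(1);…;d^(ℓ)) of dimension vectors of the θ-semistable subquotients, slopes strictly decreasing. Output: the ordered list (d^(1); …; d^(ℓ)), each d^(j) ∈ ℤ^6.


Interval decomposition of M: I[1,1], I[1,2], I[1,4], I[3,3], I[5,6], I[6,6].
HN type (ℓ=6): μ^(1)=41; μ^(2)=30; μ^(3)=-3; μ^(4)=-17/2; μ^(5)=-14; μ^(6)=-58

((0, 1, 0, 0, 0, 0); (2, 0, 0, 0, 0, 0); (1, 1, 1, 1, 0, 0); (0, 0, 0, 0, 1, 1); (0, 0, 0, 0, 0, 1); (0, 0, 1, 0, 0, 0))


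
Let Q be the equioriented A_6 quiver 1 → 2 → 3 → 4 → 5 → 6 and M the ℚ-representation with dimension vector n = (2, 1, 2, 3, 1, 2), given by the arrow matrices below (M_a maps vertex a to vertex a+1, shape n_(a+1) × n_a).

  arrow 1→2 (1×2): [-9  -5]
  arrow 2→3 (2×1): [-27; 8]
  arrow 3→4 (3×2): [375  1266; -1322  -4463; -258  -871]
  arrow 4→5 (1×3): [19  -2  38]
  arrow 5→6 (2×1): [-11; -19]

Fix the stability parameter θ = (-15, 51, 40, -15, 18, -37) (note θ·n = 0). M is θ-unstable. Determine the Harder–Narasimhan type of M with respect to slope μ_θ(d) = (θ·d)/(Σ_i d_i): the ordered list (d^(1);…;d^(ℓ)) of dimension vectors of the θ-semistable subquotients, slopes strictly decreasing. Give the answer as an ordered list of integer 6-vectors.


Interval decomposition of M: I[1,1], I[1,6], I[3,4], I[4,4], I[6,6].
HN type (ℓ=4): μ^(1)=25/2; μ^(2)=57/5; μ^(3)=-15; μ^(4)=-37

((0, 0, 1, 1, 0, 0); (0, 1, 1, 1, 1, 1); (2, 0, 0, 1, 0, 0); (0, 0, 0, 0, 0, 1))


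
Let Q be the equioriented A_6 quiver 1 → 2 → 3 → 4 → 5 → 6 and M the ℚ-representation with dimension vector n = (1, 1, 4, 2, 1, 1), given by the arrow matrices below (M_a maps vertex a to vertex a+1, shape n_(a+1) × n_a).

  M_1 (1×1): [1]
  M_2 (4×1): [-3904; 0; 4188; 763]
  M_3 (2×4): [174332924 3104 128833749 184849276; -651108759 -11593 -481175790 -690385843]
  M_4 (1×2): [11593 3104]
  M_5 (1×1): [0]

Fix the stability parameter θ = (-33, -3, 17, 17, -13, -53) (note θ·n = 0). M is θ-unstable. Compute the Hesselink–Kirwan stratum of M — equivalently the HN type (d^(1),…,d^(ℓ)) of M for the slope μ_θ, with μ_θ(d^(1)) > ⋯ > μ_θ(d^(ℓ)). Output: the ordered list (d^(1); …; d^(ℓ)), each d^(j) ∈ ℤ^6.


Barcode: M ≅ I[1,4], I[3,3]^2, I[3,5], I[6,6]. HN layers by μ_θ (5 steps, strictly decreasing):
  μ^(1)=17; μ^(2)=7; μ^(3)=-3; μ^(4)=-33; μ^(5)=-53

((0, 0, 3, 1, 0, 0); (0, 0, 1, 1, 1, 0); (0, 1, 0, 0, 0, 0); (1, 0, 0, 0, 0, 0); (0, 0, 0, 0, 0, 1))


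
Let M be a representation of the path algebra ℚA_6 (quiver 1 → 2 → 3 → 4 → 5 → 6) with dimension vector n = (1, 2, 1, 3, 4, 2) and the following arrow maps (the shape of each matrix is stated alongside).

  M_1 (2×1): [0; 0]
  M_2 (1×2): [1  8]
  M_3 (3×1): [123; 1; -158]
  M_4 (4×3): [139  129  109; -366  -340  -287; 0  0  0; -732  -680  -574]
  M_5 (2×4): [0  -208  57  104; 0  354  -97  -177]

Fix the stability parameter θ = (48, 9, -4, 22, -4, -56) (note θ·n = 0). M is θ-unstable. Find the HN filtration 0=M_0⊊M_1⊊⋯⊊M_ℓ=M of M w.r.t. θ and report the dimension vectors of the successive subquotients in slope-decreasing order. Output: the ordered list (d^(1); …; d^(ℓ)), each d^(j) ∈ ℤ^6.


Via rank(M_{q-1}∘⋯∘M_p): M ≅ I[1,1], I[2,2], I[2,5], I[4,4], I[4,5], I[5,6]^2.
μ_θ-semistable layers: μ^(1)=48; μ^(2)=22; μ^(3)=9; μ^(4)=5/2; μ^(5)=-30

((1, 0, 0, 0, 0, 0); (0, 0, 0, 1, 0, 0); (0, 1, 0, 2, 2, 0); (0, 1, 1, 0, 0, 0); (0, 0, 0, 0, 2, 2))


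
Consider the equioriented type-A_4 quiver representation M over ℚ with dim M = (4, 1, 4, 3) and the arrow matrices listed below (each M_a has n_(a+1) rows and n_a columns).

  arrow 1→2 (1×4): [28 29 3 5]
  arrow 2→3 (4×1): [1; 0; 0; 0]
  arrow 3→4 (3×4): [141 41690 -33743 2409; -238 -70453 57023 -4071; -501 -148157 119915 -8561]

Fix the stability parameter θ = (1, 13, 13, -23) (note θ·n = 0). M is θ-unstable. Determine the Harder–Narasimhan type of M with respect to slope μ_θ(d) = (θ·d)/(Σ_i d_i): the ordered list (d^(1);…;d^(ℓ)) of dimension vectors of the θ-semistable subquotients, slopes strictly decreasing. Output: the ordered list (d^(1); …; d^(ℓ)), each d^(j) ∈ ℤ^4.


Interval decomposition of M: I[1,1]^3, I[1,4], I[3,3], I[3,4]^2.
HN type (ℓ=3): μ^(1)=13; μ^(2)=1; μ^(3)=-5

((0, 0, 1, 0); (4, 1, 1, 1); (0, 0, 2, 2))


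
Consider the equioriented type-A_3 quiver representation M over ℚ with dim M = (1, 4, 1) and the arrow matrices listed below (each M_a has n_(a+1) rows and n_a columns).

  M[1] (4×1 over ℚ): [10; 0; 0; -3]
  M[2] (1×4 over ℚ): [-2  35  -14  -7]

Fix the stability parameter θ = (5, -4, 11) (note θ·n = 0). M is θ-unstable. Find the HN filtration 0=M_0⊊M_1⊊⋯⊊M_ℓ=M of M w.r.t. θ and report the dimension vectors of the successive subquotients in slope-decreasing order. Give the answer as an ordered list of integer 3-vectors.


Via rank(M_{q-1}∘⋯∘M_p): M ≅ I[1,3], I[2,2]^3.
μ_θ-semistable layers: μ^(1)=11; μ^(2)=1/2; μ^(3)=-4

((0, 0, 1); (1, 1, 0); (0, 3, 0))


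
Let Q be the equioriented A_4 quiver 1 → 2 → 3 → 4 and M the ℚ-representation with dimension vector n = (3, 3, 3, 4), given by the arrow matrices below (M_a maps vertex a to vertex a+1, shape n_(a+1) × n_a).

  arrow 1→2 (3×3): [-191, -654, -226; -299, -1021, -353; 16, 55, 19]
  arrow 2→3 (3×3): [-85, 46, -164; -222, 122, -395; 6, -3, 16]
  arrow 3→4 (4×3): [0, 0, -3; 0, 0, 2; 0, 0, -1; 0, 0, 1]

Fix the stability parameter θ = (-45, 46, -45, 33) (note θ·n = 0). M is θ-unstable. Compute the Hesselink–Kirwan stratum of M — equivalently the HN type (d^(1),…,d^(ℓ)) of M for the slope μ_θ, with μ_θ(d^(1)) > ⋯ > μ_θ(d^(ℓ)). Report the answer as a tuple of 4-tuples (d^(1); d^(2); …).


Interval decomposition of M: I[1,3]^2, I[1,4], I[4,4]^3.
HN type (ℓ=3): μ^(1)=33; μ^(2)=1/2; μ^(3)=-45

((0, 0, 0, 4); (0, 3, 3, 0); (3, 0, 0, 0))


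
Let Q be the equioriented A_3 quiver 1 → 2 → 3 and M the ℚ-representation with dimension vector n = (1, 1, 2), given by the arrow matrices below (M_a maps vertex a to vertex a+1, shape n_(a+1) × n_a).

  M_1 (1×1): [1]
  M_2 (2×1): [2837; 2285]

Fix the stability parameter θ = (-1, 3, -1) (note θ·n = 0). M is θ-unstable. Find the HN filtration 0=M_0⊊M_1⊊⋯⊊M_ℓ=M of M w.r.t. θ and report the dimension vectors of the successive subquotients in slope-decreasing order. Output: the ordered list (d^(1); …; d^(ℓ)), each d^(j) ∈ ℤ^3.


Interval decomposition of M: I[1,3], I[3,3].
HN type (ℓ=2): μ^(1)=1; μ^(2)=-1

((0, 1, 1); (1, 0, 1))


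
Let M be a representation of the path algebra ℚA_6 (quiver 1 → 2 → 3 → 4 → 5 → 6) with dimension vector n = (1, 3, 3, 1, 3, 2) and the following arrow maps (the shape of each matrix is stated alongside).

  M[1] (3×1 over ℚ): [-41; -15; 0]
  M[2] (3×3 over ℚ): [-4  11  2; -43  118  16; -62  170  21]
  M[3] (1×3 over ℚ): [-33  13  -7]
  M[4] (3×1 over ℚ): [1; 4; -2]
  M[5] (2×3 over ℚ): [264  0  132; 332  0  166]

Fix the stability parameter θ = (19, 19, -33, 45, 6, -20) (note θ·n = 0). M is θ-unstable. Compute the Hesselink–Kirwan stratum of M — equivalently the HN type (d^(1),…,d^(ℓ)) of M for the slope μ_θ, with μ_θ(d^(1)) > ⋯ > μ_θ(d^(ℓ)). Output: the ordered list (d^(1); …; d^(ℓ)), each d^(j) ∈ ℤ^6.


Via rank(M_{q-1}∘⋯∘M_p): M ≅ I[1,5], I[2,3]^2, I[5,5], I[5,6], I[6,6].
μ_θ-semistable layers: μ^(1)=51/2; μ^(2)=6; μ^(3)=5/3; μ^(4)=-7; μ^(5)=-20

((0, 0, 0, 1, 1, 0); (0, 0, 0, 0, 1, 0); (1, 1, 1, 0, 0, 0); (0, 2, 2, 0, 1, 1); (0, 0, 0, 0, 0, 1))


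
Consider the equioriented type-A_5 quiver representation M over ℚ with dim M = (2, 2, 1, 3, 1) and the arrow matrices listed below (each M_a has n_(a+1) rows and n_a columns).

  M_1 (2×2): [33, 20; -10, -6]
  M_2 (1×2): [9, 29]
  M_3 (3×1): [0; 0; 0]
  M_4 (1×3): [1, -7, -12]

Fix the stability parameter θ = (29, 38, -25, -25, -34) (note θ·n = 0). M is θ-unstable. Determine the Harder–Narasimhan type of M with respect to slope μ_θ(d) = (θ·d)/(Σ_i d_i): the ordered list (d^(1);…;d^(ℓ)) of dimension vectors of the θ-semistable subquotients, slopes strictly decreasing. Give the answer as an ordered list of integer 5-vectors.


Via rank(M_{q-1}∘⋯∘M_p): M ≅ I[1,2], I[1,3], I[4,4]^2, I[4,5].
μ_θ-semistable layers: μ^(1)=38; μ^(2)=29; μ^(3)=14; μ^(4)=-25; μ^(5)=-59/2

((0, 1, 0, 0, 0); (1, 0, 0, 0, 0); (1, 1, 1, 0, 0); (0, 0, 0, 2, 0); (0, 0, 0, 1, 1))


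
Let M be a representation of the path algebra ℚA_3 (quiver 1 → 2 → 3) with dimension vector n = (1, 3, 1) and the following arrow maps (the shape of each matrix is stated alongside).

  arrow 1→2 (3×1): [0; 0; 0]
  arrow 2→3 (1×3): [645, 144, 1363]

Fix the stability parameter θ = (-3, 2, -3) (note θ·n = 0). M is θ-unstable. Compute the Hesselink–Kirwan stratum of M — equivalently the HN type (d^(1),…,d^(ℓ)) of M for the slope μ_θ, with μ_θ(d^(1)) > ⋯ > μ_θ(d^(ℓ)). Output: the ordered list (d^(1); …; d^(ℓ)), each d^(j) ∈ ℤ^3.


Barcode: M ≅ I[1,1], I[2,2]^2, I[2,3]. HN layers by μ_θ (3 steps, strictly decreasing):
  μ^(1)=2; μ^(2)=-1/2; μ^(3)=-3

((0, 2, 0); (0, 1, 1); (1, 0, 0))


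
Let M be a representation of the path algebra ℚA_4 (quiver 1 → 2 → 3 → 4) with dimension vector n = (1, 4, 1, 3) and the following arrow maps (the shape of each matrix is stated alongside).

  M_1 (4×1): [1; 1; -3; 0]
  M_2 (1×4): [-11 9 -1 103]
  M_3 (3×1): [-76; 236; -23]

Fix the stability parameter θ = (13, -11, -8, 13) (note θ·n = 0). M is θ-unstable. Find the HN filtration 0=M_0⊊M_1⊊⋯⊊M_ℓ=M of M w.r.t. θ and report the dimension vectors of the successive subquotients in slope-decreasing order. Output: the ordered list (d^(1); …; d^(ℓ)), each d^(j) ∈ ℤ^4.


Via rank(M_{q-1}∘⋯∘M_p): M ≅ I[1,4], I[2,2]^3, I[4,4]^2.
μ_θ-semistable layers: μ^(1)=13; μ^(2)=-2; μ^(3)=-11

((0, 0, 0, 3); (1, 1, 1, 0); (0, 3, 0, 0))


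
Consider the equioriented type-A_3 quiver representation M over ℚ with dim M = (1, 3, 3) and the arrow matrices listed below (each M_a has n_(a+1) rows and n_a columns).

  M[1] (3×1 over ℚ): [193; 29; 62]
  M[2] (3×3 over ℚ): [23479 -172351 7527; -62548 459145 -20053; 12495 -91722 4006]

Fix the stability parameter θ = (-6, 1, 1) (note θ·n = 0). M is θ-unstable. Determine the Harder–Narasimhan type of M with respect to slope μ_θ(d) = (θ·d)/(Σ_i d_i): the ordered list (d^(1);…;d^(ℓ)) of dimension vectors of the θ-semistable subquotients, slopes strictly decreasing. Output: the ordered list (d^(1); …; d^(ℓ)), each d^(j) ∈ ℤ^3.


Interval decomposition of M: I[1,3], I[2,2], I[2,3], I[3,3].
HN type (ℓ=2): μ^(1)=1; μ^(2)=-6

((0, 3, 3); (1, 0, 0))


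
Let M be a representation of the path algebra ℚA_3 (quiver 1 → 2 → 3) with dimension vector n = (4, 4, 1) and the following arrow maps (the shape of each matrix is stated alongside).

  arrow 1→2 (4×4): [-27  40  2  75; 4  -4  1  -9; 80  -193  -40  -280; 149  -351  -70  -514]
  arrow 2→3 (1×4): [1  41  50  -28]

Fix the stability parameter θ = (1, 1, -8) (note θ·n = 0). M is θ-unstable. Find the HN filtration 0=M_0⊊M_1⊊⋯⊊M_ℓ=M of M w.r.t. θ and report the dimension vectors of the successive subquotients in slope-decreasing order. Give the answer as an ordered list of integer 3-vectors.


Interval decomposition of M: I[1,2]^3, I[1,3].
HN type (ℓ=2): μ^(1)=1; μ^(2)=-2

((3, 3, 0); (1, 1, 1))


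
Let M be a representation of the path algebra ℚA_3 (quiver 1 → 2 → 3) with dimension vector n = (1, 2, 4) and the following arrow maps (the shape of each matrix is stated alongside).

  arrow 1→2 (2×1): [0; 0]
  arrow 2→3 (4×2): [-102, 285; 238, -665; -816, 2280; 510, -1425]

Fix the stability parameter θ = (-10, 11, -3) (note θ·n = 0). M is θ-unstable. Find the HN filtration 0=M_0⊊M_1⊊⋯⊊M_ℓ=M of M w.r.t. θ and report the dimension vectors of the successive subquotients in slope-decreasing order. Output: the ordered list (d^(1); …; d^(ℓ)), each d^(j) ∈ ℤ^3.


Interval decomposition of M: I[1,1], I[2,2], I[2,3], I[3,3]^3.
HN type (ℓ=4): μ^(1)=11; μ^(2)=4; μ^(3)=-3; μ^(4)=-10

((0, 1, 0); (0, 1, 1); (0, 0, 3); (1, 0, 0))


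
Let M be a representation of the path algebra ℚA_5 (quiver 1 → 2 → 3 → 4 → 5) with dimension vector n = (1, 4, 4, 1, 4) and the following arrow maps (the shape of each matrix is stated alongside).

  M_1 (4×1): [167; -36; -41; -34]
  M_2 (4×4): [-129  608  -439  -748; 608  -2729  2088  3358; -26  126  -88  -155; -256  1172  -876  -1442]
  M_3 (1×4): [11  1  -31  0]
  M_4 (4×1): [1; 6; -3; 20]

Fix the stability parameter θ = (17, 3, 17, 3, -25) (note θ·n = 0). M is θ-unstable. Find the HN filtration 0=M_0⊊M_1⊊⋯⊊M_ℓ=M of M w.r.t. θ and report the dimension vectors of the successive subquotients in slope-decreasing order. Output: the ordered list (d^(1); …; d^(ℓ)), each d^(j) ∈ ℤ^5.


Barcode: M ≅ I[1,2], I[2,3]^2, I[2,5], I[3,3], I[5,5]^3. HN layers by μ_θ (5 steps, strictly decreasing):
  μ^(1)=17; μ^(2)=10; μ^(3)=3; μ^(4)=-1/2; μ^(5)=-25

((0, 0, 3, 0, 0); (1, 1, 0, 0, 0); (0, 2, 0, 0, 0); (0, 1, 1, 1, 1); (0, 0, 0, 0, 3))


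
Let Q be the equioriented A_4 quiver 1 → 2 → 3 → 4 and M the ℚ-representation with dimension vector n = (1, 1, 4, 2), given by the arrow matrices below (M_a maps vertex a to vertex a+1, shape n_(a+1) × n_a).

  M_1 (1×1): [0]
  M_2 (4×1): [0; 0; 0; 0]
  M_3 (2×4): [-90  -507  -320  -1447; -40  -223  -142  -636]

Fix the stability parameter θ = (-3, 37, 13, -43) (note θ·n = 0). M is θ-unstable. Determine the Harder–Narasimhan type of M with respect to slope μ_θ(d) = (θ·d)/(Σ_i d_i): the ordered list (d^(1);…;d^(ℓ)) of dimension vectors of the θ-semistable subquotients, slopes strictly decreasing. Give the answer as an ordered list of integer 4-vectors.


Barcode: M ≅ I[1,1], I[2,2], I[3,3]^2, I[3,4]^2. HN layers by μ_θ (4 steps, strictly decreasing):
  μ^(1)=37; μ^(2)=13; μ^(3)=-3; μ^(4)=-15

((0, 1, 0, 0); (0, 0, 2, 0); (1, 0, 0, 0); (0, 0, 2, 2))


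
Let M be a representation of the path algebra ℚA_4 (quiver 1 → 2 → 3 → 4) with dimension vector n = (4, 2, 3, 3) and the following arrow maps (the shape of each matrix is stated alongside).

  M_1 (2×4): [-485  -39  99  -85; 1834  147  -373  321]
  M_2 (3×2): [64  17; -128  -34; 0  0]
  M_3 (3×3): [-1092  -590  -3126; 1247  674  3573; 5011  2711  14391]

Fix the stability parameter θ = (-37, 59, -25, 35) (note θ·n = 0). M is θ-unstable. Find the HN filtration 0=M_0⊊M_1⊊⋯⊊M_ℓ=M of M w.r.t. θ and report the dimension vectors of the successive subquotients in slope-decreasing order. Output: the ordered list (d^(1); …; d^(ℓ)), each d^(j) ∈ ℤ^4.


Barcode: M ≅ I[1,1]^2, I[1,2], I[1,4], I[3,4]^2. HN layers by μ_θ (5 steps, strictly decreasing):
  μ^(1)=59; μ^(2)=35; μ^(3)=17; μ^(4)=-25; μ^(5)=-37

((0, 1, 0, 0); (0, 0, 0, 3); (0, 1, 1, 0); (0, 0, 2, 0); (4, 0, 0, 0))


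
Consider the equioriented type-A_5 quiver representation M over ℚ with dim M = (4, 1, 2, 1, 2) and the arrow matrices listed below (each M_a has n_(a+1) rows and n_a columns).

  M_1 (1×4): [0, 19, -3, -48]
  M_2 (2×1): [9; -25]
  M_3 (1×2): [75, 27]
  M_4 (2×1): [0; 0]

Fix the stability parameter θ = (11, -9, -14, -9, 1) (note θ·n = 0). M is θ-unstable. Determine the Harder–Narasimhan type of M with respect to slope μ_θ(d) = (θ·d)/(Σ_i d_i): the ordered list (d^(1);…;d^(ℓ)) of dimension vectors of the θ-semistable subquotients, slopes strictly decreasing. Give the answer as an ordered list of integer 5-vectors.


Via rank(M_{q-1}∘⋯∘M_p): M ≅ I[1,1]^3, I[1,3], I[3,4], I[5,5]^2.
μ_θ-semistable layers: μ^(1)=11; μ^(2)=1; μ^(3)=-4; μ^(4)=-9; μ^(5)=-14

((3, 0, 0, 0, 0); (0, 0, 0, 0, 2); (1, 1, 1, 0, 0); (0, 0, 0, 1, 0); (0, 0, 1, 0, 0))


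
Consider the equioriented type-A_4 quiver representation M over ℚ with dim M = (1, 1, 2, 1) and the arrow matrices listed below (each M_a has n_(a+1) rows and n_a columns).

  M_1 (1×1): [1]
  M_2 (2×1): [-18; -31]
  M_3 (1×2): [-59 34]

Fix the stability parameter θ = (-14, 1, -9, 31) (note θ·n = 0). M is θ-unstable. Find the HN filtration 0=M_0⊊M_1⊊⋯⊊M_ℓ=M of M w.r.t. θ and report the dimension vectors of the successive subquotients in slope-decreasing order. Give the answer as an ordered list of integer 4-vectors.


Barcode: M ≅ I[1,4], I[3,3]. HN layers by μ_θ (4 steps, strictly decreasing):
  μ^(1)=31; μ^(2)=-4; μ^(3)=-9; μ^(4)=-14

((0, 0, 0, 1); (0, 1, 1, 0); (0, 0, 1, 0); (1, 0, 0, 0))


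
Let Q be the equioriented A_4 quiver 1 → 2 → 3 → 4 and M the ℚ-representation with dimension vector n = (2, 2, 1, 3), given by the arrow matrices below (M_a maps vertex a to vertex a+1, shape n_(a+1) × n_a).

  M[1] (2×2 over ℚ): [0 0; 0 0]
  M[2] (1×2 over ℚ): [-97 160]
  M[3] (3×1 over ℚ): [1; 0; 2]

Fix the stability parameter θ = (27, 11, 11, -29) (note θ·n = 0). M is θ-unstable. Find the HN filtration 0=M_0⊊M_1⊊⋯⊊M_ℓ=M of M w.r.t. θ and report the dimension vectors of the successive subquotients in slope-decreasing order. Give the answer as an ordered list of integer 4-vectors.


Interval decomposition of M: I[1,1]^2, I[2,2], I[2,4], I[4,4]^2.
HN type (ℓ=4): μ^(1)=27; μ^(2)=11; μ^(3)=-7/3; μ^(4)=-29

((2, 0, 0, 0); (0, 1, 0, 0); (0, 1, 1, 1); (0, 0, 0, 2))


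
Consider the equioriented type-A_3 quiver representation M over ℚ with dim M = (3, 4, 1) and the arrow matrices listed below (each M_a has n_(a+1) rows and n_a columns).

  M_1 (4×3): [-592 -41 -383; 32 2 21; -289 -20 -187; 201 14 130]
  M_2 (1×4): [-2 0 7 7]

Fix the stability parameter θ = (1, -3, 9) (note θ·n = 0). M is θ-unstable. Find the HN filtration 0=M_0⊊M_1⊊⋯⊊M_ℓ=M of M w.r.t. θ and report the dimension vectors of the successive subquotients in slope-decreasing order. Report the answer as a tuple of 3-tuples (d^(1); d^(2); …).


Via rank(M_{q-1}∘⋯∘M_p): M ≅ I[1,2]^2, I[1,3], I[2,2].
μ_θ-semistable layers: μ^(1)=9; μ^(2)=-1; μ^(3)=-3

((0, 0, 1); (3, 3, 0); (0, 1, 0))


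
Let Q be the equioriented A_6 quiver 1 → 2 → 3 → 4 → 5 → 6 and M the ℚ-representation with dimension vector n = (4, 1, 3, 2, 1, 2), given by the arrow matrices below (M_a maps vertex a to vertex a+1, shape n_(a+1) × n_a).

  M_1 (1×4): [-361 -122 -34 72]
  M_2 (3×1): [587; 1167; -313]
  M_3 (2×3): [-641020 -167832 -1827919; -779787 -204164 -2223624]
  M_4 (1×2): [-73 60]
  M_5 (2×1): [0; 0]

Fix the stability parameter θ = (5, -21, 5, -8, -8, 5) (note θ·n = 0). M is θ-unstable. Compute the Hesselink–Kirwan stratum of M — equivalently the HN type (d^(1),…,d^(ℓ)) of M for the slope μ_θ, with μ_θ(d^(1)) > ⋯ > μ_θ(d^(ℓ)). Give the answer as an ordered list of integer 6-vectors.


Via rank(M_{q-1}∘⋯∘M_p): M ≅ I[1,1]^3, I[1,5], I[3,3], I[3,4], I[6,6]^2.
μ_θ-semistable layers: μ^(1)=5; μ^(2)=-3/2; μ^(3)=-11/3; μ^(4)=-8

((3, 0, 1, 0, 0, 2); (0, 0, 1, 1, 0, 0); (0, 0, 1, 1, 1, 0); (1, 1, 0, 0, 0, 0))


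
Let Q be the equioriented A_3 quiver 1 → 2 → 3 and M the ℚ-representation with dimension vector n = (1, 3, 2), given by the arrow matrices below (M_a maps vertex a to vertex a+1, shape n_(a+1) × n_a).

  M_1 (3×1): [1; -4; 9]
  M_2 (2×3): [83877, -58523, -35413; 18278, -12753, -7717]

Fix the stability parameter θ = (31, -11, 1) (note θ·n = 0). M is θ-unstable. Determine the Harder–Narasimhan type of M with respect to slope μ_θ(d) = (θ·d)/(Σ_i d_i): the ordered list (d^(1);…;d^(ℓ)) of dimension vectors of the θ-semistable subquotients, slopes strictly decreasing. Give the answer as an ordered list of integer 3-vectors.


Interval decomposition of M: I[1,3], I[2,2], I[2,3].
HN type (ℓ=3): μ^(1)=7; μ^(2)=1; μ^(3)=-11

((1, 1, 1); (0, 0, 1); (0, 2, 0))


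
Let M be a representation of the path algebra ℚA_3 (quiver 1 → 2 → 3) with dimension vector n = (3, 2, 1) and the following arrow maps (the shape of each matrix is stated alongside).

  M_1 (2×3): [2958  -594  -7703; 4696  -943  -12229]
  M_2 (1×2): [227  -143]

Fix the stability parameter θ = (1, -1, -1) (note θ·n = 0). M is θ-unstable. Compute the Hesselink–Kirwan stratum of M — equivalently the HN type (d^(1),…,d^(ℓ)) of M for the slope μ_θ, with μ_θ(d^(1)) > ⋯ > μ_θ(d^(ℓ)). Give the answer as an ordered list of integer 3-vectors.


Interval decomposition of M: I[1,1], I[1,2], I[1,3].
HN type (ℓ=3): μ^(1)=1; μ^(2)=0; μ^(3)=-1/3

((1, 0, 0); (1, 1, 0); (1, 1, 1))


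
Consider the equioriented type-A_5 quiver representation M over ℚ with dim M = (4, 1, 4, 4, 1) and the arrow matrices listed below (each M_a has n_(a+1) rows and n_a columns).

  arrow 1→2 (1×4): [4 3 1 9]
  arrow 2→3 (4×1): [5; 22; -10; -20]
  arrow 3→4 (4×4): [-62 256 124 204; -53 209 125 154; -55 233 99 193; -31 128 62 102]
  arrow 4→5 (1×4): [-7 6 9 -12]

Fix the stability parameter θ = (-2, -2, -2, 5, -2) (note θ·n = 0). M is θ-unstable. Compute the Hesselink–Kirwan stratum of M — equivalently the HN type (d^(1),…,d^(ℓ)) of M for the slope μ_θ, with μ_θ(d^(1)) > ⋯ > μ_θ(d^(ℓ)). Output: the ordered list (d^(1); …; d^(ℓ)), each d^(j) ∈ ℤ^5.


Via rank(M_{q-1}∘⋯∘M_p): M ≅ I[1,1]^3, I[1,5], I[3,3], I[3,4]^2, I[4,4].
μ_θ-semistable layers: μ^(1)=5; μ^(2)=3/2; μ^(3)=-2

((0, 0, 0, 3, 0); (0, 0, 0, 1, 1); (4, 1, 4, 0, 0))


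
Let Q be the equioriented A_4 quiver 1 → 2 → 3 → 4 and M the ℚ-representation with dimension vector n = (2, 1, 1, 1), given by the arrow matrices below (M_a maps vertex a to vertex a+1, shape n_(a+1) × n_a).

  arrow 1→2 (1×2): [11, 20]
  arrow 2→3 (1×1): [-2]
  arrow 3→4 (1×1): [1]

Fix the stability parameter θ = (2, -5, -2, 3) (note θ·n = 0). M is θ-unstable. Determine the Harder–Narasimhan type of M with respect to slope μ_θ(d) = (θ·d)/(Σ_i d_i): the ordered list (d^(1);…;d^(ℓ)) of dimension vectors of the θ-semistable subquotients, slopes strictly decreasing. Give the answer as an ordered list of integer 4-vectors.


Interval decomposition of M: I[1,1], I[1,4].
HN type (ℓ=3): μ^(1)=3; μ^(2)=2; μ^(3)=-5/3

((0, 0, 0, 1); (1, 0, 0, 0); (1, 1, 1, 0))


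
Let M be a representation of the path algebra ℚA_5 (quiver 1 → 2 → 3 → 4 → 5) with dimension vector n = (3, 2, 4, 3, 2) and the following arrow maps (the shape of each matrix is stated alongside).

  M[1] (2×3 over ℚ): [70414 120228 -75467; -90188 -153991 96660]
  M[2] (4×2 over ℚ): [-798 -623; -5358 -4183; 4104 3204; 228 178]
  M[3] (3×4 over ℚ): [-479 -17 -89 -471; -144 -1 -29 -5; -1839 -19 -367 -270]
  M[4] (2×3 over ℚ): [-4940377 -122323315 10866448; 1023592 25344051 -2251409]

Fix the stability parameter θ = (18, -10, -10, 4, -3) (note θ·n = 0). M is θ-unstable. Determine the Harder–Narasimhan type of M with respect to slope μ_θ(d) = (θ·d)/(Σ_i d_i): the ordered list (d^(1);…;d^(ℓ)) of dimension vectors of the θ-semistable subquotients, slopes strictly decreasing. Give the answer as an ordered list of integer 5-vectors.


Interval decomposition of M: I[1,1], I[1,2], I[1,5], I[3,3], I[3,4], I[3,5].
HN type (ℓ=5): μ^(1)=18; μ^(2)=4; μ^(3)=1/2; μ^(4)=-2/3; μ^(5)=-10

((1, 0, 0, 0, 0); (1, 1, 0, 1, 0); (0, 0, 0, 2, 2); (1, 1, 1, 0, 0); (0, 0, 3, 0, 0))


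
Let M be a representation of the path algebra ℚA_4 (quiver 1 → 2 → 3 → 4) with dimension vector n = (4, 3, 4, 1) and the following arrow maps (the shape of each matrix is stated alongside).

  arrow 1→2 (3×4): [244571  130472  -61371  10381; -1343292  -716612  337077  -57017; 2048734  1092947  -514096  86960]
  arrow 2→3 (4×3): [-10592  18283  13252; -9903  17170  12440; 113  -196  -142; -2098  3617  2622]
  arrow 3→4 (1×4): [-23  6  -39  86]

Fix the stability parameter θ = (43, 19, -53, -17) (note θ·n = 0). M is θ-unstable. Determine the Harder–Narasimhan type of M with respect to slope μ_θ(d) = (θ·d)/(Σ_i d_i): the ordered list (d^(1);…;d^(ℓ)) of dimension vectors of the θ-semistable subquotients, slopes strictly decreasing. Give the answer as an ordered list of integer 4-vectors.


Barcode: M ≅ I[1,1], I[1,3]^2, I[1,4], I[3,3]. HN layers by μ_θ (4 steps, strictly decreasing):
  μ^(1)=43; μ^(2)=3; μ^(3)=-2; μ^(4)=-53

((1, 0, 0, 0); (2, 2, 2, 0); (1, 1, 1, 1); (0, 0, 1, 0))


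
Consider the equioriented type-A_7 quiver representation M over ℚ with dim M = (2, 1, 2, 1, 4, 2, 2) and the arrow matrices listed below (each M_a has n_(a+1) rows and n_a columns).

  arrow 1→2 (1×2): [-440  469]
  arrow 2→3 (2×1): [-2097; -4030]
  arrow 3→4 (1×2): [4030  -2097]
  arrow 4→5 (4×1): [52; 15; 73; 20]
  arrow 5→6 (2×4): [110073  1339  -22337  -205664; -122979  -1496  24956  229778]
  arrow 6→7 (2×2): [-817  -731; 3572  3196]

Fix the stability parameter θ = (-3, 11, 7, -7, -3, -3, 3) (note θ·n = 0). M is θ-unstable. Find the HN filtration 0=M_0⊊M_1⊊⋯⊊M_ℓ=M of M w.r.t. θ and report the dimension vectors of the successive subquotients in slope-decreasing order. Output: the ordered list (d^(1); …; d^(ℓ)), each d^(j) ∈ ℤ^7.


Interval decomposition of M: I[1,1], I[1,3], I[3,5], I[5,5], I[5,6], I[5,7], I[7,7].
HN type (ℓ=4): μ^(1)=9; μ^(2)=3; μ^(3)=-1; μ^(4)=-3

((0, 1, 1, 0, 0, 0, 0); (0, 0, 0, 0, 0, 0, 2); (0, 0, 1, 1, 1, 0, 0); (2, 0, 0, 0, 3, 2, 0))


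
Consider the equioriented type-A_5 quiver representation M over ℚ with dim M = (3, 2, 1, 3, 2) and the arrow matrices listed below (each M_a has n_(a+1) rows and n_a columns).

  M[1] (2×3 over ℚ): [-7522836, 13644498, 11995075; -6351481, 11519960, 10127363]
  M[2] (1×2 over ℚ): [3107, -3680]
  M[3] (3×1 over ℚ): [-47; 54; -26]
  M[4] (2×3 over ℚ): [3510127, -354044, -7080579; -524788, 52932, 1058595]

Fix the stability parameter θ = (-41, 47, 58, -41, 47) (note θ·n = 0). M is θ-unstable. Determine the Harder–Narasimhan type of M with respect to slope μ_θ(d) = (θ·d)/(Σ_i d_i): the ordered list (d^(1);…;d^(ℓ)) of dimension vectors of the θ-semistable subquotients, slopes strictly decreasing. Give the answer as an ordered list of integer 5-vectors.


Via rank(M_{q-1}∘⋯∘M_p): M ≅ I[1,1], I[1,2], I[1,5], I[4,4], I[4,5].
μ_θ-semistable layers: μ^(1)=47; μ^(2)=64/3; μ^(3)=-41

((0, 1, 0, 0, 2); (0, 1, 1, 1, 0); (3, 0, 0, 2, 0))


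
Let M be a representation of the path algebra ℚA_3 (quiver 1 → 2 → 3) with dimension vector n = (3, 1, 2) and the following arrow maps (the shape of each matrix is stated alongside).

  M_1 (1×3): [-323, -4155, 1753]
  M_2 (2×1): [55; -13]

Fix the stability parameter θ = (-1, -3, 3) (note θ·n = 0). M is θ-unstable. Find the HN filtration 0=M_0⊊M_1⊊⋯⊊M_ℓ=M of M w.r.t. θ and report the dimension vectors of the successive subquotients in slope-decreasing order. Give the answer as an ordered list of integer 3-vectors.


Interval decomposition of M: I[1,1]^2, I[1,3], I[3,3].
HN type (ℓ=3): μ^(1)=3; μ^(2)=-1; μ^(3)=-2

((0, 0, 2); (2, 0, 0); (1, 1, 0))


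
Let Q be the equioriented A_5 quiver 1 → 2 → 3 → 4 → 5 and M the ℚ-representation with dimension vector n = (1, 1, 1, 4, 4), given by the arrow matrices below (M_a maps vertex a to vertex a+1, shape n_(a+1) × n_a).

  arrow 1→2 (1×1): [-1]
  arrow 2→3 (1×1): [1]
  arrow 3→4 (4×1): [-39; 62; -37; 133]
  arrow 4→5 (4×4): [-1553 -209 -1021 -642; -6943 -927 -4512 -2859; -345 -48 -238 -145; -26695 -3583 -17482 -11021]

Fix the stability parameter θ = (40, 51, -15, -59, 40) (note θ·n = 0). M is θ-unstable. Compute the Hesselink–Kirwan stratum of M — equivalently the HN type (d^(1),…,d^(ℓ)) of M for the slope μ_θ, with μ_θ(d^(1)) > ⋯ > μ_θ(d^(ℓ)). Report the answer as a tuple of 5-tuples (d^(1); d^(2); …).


Barcode: M ≅ I[1,4], I[4,5]^3, I[5,5]. HN layers by μ_θ (3 steps, strictly decreasing):
  μ^(1)=40; μ^(2)=17/4; μ^(3)=-59

((0, 0, 0, 0, 4); (1, 1, 1, 1, 0); (0, 0, 0, 3, 0))


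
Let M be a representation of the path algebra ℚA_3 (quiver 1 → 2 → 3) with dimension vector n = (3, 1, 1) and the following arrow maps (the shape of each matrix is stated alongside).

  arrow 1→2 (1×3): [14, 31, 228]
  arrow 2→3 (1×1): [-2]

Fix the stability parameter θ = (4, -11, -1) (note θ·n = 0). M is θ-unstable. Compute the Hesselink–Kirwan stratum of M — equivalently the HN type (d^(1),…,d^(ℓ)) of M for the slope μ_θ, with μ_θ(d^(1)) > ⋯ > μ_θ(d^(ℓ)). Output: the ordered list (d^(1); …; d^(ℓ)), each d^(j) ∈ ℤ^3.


Via rank(M_{q-1}∘⋯∘M_p): M ≅ I[1,1]^2, I[1,3].
μ_θ-semistable layers: μ^(1)=4; μ^(2)=-1; μ^(3)=-7/2

((2, 0, 0); (0, 0, 1); (1, 1, 0))


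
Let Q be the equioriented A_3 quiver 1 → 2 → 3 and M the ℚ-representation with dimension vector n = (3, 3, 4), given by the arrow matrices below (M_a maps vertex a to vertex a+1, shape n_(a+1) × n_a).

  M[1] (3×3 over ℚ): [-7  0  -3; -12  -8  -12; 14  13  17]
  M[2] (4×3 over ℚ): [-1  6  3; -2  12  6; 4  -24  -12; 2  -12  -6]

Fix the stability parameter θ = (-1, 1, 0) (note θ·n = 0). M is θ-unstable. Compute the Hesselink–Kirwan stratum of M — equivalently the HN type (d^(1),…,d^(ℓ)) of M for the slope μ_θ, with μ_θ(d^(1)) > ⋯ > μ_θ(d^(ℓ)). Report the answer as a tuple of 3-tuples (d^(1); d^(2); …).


Via rank(M_{q-1}∘⋯∘M_p): M ≅ I[1,2]^2, I[1,3], I[3,3]^3.
μ_θ-semistable layers: μ^(1)=1; μ^(2)=1/2; μ^(3)=0; μ^(4)=-1

((0, 2, 0); (0, 1, 1); (0, 0, 3); (3, 0, 0))


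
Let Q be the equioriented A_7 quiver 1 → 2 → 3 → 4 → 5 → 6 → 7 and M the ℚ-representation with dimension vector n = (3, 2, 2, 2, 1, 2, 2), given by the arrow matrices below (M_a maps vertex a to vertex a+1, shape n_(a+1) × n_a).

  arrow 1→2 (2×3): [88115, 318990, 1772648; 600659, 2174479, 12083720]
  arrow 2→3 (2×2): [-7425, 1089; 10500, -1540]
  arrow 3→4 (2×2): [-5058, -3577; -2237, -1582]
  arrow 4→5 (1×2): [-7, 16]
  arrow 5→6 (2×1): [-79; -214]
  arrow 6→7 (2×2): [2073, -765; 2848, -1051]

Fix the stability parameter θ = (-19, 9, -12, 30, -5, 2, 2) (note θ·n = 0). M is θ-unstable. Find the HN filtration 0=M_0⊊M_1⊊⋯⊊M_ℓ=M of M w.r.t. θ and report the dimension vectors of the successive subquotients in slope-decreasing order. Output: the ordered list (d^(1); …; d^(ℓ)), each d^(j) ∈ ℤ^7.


Interval decomposition of M: I[1,1], I[1,2], I[1,7], I[3,4], I[6,7].
HN type (ℓ=7): μ^(1)=30; μ^(2)=9; μ^(3)=29/4; μ^(4)=2; μ^(5)=-3/2; μ^(6)=-12; μ^(7)=-19

((0, 0, 0, 1, 0, 0, 0); (0, 1, 0, 0, 0, 0, 0); (0, 0, 0, 1, 1, 1, 1); (0, 0, 0, 0, 0, 1, 1); (0, 1, 1, 0, 0, 0, 0); (0, 0, 1, 0, 0, 0, 0); (3, 0, 0, 0, 0, 0, 0))


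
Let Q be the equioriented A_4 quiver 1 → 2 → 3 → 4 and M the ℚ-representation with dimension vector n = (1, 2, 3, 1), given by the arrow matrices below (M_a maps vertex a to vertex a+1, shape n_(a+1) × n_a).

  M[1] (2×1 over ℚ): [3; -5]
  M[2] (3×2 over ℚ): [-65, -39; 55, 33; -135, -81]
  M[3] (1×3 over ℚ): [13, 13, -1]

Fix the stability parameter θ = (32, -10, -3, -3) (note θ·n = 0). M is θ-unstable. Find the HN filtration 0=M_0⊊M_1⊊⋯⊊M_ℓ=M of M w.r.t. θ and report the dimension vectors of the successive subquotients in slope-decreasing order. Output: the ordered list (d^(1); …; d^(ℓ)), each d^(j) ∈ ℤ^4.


Barcode: M ≅ I[1,2], I[2,4], I[3,3]^2. HN layers by μ_θ (3 steps, strictly decreasing):
  μ^(1)=11; μ^(2)=-3; μ^(3)=-10

((1, 1, 0, 0); (0, 0, 3, 1); (0, 1, 0, 0))


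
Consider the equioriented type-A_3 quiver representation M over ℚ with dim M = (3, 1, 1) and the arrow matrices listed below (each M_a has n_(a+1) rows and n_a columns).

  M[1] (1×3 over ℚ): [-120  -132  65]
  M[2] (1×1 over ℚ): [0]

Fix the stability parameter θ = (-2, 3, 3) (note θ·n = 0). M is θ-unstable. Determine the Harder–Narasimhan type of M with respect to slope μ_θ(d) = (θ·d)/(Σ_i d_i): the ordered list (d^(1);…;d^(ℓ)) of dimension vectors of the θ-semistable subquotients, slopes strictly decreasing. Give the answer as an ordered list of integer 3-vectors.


Via rank(M_{q-1}∘⋯∘M_p): M ≅ I[1,1]^2, I[1,2], I[3,3].
μ_θ-semistable layers: μ^(1)=3; μ^(2)=-2

((0, 1, 1); (3, 0, 0))


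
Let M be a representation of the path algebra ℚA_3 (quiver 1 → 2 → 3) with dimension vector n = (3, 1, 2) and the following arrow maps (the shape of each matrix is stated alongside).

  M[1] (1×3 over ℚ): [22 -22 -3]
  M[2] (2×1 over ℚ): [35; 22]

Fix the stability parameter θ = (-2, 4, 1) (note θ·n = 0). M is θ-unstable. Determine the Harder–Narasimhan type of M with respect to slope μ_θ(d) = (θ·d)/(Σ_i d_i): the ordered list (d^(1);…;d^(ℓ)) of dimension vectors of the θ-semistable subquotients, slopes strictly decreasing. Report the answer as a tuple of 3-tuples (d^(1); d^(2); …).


Via rank(M_{q-1}∘⋯∘M_p): M ≅ I[1,1]^2, I[1,3], I[3,3].
μ_θ-semistable layers: μ^(1)=5/2; μ^(2)=1; μ^(3)=-2

((0, 1, 1); (0, 0, 1); (3, 0, 0))


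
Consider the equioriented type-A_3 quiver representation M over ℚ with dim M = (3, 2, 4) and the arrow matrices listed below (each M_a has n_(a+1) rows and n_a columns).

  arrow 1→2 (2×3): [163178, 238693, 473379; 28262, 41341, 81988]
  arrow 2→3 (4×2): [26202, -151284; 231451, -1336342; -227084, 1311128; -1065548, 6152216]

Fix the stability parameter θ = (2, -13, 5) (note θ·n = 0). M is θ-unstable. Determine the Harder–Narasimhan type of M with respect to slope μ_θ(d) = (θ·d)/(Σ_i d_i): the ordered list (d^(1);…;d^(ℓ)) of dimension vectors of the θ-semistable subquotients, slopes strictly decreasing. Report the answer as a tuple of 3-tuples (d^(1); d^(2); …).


Via rank(M_{q-1}∘⋯∘M_p): M ≅ I[1,1], I[1,2], I[1,3], I[3,3]^3.
μ_θ-semistable layers: μ^(1)=5; μ^(2)=2; μ^(3)=-11/2

((0, 0, 4); (1, 0, 0); (2, 2, 0))


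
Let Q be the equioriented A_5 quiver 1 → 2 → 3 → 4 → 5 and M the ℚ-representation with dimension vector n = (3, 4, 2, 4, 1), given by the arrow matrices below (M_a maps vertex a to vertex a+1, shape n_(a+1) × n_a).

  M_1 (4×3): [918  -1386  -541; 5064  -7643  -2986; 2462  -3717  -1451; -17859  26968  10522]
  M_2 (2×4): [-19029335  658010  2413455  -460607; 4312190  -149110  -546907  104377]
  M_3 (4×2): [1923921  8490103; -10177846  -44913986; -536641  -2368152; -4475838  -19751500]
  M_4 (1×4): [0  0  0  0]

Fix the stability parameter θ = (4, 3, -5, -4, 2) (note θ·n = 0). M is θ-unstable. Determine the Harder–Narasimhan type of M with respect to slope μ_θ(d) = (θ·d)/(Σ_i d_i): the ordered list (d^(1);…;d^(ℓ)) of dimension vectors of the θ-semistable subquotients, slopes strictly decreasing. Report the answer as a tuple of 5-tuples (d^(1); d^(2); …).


Interval decomposition of M: I[1,2], I[1,4]^2, I[2,2], I[4,4]^2, I[5,5].
HN type (ℓ=5): μ^(1)=7/2; μ^(2)=3; μ^(3)=2; μ^(4)=-1/2; μ^(5)=-4

((1, 1, 0, 0, 0); (0, 1, 0, 0, 0); (0, 0, 0, 0, 1); (2, 2, 2, 2, 0); (0, 0, 0, 2, 0))
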